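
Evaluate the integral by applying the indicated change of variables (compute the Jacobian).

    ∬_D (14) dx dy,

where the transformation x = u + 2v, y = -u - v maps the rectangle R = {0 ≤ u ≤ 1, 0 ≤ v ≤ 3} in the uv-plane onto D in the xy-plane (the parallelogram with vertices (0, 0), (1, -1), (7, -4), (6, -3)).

Compute the Jacobian determinant of (x, y) with respect to (u, v):

    ∂(x,y)/∂(u,v) = | 1  2 | = (1)(-1) - (2)(-1) = 1.
                   | -1  -1 |

Its absolute value is |J| = 1 (the area scaling factor).

Substituting x = u + 2v, y = -u - v into the integrand,

    14 → 14,

so the integral becomes

    ∬_R (14) · |J| du dv = ∫_0^1 ∫_0^3 (14) dv du.

Inner (v): 42.
Outer (u): 42.

Therefore ∬_D (14) dx dy = 42.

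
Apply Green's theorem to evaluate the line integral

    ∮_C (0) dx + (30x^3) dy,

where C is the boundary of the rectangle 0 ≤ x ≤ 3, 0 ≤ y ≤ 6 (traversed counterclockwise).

Green's theorem converts the closed line integral into a double integral over the enclosed region D:

    ∮_C P dx + Q dy = ∬_D (∂Q/∂x - ∂P/∂y) dA.

Here P = 0, Q = 30x^3, so

    ∂Q/∂x = 90x^2,    ∂P/∂y = 0,
    ∂Q/∂x - ∂P/∂y = 90x^2.

D is the region 0 ≤ x ≤ 3, 0 ≤ y ≤ 6. Evaluating the double integral:

    ∬_D (90x^2) dA = ∫_0^{3} ∫_0^{6} (90x^2) dy dx.

Inner (y from 0 to 6): 540x^2.
Outer (x from 0 to 3): 4860.

Therefore ∮_C P dx + Q dy = 4860.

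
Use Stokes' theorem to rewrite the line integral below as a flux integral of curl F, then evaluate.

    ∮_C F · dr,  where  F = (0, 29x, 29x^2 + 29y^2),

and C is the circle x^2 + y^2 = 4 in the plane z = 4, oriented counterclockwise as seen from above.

Let S be the flat disk x^2 + y^2 ≤ 4 in the plane z = 4, with upward unit normal n̂ = ẑ. By Stokes' theorem,

    ∮_C F · dr = ∬_S (∇ × F) · n̂ dS = ∬_D (curl F)_z dA,

where D is the disk x^2 + y^2 ≤ 4.

Compute the curl of F = (0, 29x, 29x^2 + 29y^2):
    (∇ × F)_x = ∂F_z/∂y - ∂F_y/∂z = 58y,
    (∇ × F)_y = ∂F_x/∂z - ∂F_z/∂x = -58x,
    (∇ × F)_z = ∂F_y/∂x - ∂F_x/∂y = 29.

On z = 4, (curl F)_z = 29.

Convert to polar (x = r cos θ, y = r sin θ, dA = r dr dθ); the integrand becomes 29, so

    ∬_D (curl F)_z dA = ∫_0^{2π} ∫_0^{2} (29) · r dr dθ.

Inner (r from 0 to 2): 58.
Outer (θ from 0 to 2π): 116π.

Therefore ∮_C F · dr = 116π.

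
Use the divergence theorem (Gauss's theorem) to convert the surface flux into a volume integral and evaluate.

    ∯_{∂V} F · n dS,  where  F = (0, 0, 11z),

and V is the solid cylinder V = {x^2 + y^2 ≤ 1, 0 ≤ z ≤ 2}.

By the divergence theorem,

    ∯_{∂V} F · n dS = ∭_V (∇ · F) dV.

Compute the divergence:
    ∇ · F = ∂F_x/∂x + ∂F_y/∂y + ∂F_z/∂z = 0 + 0 + 11 = 11.

In cylindrical coordinates, x = r cos(θ), y = r sin(θ), z = z, dV = r dr dθ dz, with 0 ≤ r ≤ 1, 0 ≤ θ ≤ 2π, 0 ≤ z ≤ 2.

The integrand, after substitution and multiplying by the volume element, becomes (11) · r, so

    ∭_V (∇·F) dV = ∫_0^{2π} ∫_0^{1} ∫_0^{2} (11) · r dz dr dθ.

Inner (z from 0 to 2): 22r.
Middle (r from 0 to 1): 11.
Outer (θ from 0 to 2π): 22π.

Therefore ∯_{∂V} F · n dS = 22π.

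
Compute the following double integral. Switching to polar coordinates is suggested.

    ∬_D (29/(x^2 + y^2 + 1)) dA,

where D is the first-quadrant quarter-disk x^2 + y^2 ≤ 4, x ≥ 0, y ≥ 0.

The region D is 0 ≤ r ≤ 2, 0 ≤ θ ≤ π/2 in polar coordinates, where x = r cos(θ), y = r sin(θ), and dA = r dr dθ.

Under the substitution, the integrand becomes 29/(r^2 + 1), so

    ∬_D (29/(x^2 + y^2 + 1)) dA = ∫_{0}^{π/2} ∫_{0}^{2} (29/(r^2 + 1)) · r dr dθ.

Inner integral (in r): ∫_{0}^{2} (29/(r^2 + 1)) · r dr = 29log(5)/2.

Outer integral (in θ): ∫_{0}^{π/2} (29log(5)/2) dθ = 29π log(5)/4.

Therefore ∬_D (29/(x^2 + y^2 + 1)) dA = 29π log(5)/4.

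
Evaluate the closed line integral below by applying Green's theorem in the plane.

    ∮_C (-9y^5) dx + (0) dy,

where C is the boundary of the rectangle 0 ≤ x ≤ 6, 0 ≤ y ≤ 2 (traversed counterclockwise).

Green's theorem converts the closed line integral into a double integral over the enclosed region D:

    ∮_C P dx + Q dy = ∬_D (∂Q/∂x - ∂P/∂y) dA.

Here P = -9y^5, Q = 0, so

    ∂Q/∂x = 0,    ∂P/∂y = -45y^4,
    ∂Q/∂x - ∂P/∂y = 45y^4.

D is the region 0 ≤ x ≤ 6, 0 ≤ y ≤ 2. Evaluating the double integral:

    ∬_D (45y^4) dA = ∫_0^{6} ∫_0^{2} (45y^4) dy dx.

Inner (y from 0 to 2): 288.
Outer (x from 0 to 6): 1728.

Therefore ∮_C P dx + Q dy = 1728.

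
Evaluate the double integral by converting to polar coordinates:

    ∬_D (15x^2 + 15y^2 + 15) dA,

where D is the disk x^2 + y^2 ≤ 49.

The region D is 0 ≤ r ≤ 7, 0 ≤ θ ≤ 2π in polar coordinates, where x = r cos(θ), y = r sin(θ), and dA = r dr dθ.

Under the substitution, the integrand becomes 15r^2 + 15, so

    ∬_D (15x^2 + 15y^2 + 15) dA = ∫_{0}^{2π} ∫_{0}^{7} (15r^2 + 15) · r dr dθ.

Inner integral (in r): ∫_{0}^{7} (15r^2 + 15) · r dr = 37485/4.

Outer integral (in θ): ∫_{0}^{2π} (37485/4) dθ = 37485π/2.

Therefore ∬_D (15x^2 + 15y^2 + 15) dA = 37485π/2.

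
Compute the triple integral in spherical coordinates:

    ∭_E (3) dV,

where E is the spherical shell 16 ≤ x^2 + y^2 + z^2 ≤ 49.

In spherical coordinates, x = ρ sin(φ) cos(θ), y = ρ sin(φ) sin(θ), z = ρ cos(φ), and dV = ρ^2 sin(φ) dρ dφ dθ.

The integrand becomes 3, so

    ∭_E (3) dV = ∫_{0}^{2π} ∫_{0}^{π} ∫_{4}^{7} (3) · ρ^2 sin(φ) dρ dφ dθ.

Inner (ρ): 279sin(φ).
Middle (φ): 558.
Outer (θ): 1116π.

Therefore the triple integral equals 1116π.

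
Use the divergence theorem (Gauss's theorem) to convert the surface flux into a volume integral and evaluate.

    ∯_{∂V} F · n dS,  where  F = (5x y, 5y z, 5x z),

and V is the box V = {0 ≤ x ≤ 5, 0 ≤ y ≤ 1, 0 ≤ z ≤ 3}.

By the divergence theorem,

    ∯_{∂V} F · n dS = ∭_V (∇ · F) dV.

Compute the divergence:
    ∇ · F = ∂F_x/∂x + ∂F_y/∂y + ∂F_z/∂z = 5y + 5z + 5x = 5x + 5y + 5z.

V is a rectangular box, so dV = dx dy dz with 0 ≤ x ≤ 5, 0 ≤ y ≤ 1, 0 ≤ z ≤ 3.

Integrate (5x + 5y + 5z) over V as an iterated integral:

    ∭_V (∇·F) dV = ∫_0^{5} ∫_0^{1} ∫_0^{3} (5x + 5y + 5z) dz dy dx.

Inner (z from 0 to 3): 15x + 15y + 45/2.
Middle (y from 0 to 1): 15x + 30.
Outer (x from 0 to 5): 675/2.

Therefore ∯_{∂V} F · n dS = 675/2.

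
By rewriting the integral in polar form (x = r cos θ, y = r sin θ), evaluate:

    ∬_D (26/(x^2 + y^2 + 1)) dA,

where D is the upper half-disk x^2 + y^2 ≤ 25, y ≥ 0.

The region D is 0 ≤ r ≤ 5, 0 ≤ θ ≤ π in polar coordinates, where x = r cos(θ), y = r sin(θ), and dA = r dr dθ.

Under the substitution, the integrand becomes 26/(r^2 + 1), so

    ∬_D (26/(x^2 + y^2 + 1)) dA = ∫_{0}^{π} ∫_{0}^{5} (26/(r^2 + 1)) · r dr dθ.

Inner integral (in r): ∫_{0}^{5} (26/(r^2 + 1)) · r dr = log(2481152873203736576).

Outer integral (in θ): ∫_{0}^{π} (log(2481152873203736576)) dθ = log(2481152873203736576^π).

Therefore ∬_D (26/(x^2 + y^2 + 1)) dA = log(2481152873203736576^π).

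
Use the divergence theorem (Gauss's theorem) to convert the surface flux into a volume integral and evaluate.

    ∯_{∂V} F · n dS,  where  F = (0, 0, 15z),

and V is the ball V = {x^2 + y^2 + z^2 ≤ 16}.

By the divergence theorem,

    ∯_{∂V} F · n dS = ∭_V (∇ · F) dV.

Compute the divergence:
    ∇ · F = ∂F_x/∂x + ∂F_y/∂y + ∂F_z/∂z = 0 + 0 + 15 = 15.

In spherical coordinates, x = ρ sin(φ) cos(θ), y = ρ sin(φ) sin(θ), z = ρ cos(φ), dV = ρ^2 sin(φ) dρ dφ dθ, with 0 ≤ ρ ≤ 4, 0 ≤ φ ≤ π, 0 ≤ θ ≤ 2π.

The integrand, after substitution and multiplying by the volume element, becomes (15) · ρ^2 sin(φ), so

    ∭_V (∇·F) dV = ∫_0^{2π} ∫_0^{π} ∫_0^{4} (15) · ρ^2 sin(φ) dρ dφ dθ.

Inner (ρ from 0 to 4): 320sin(φ).
Middle (φ from 0 to π): 640.
Outer (θ from 0 to 2π): 1280π.

Therefore ∯_{∂V} F · n dS = 1280π.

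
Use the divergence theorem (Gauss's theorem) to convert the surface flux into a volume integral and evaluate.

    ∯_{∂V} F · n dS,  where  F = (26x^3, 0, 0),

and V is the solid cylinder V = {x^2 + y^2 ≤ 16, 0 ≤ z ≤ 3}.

By the divergence theorem,

    ∯_{∂V} F · n dS = ∭_V (∇ · F) dV.

Compute the divergence:
    ∇ · F = ∂F_x/∂x + ∂F_y/∂y + ∂F_z/∂z = 78x^2 + 0 + 0 = 78x^2.

In cylindrical coordinates, x = r cos(θ), y = r sin(θ), z = z, dV = r dr dθ dz, with 0 ≤ r ≤ 4, 0 ≤ θ ≤ 2π, 0 ≤ z ≤ 3.

The integrand, after substitution and multiplying by the volume element, becomes (78r^2cos(θ)^2) · r, so

    ∭_V (∇·F) dV = ∫_0^{2π} ∫_0^{4} ∫_0^{3} (78r^2cos(θ)^2) · r dz dr dθ.

Inner (z from 0 to 3): 234r^3cos(θ)^2.
Middle (r from 0 to 4): 14976cos(θ)^2.
Outer (θ from 0 to 2π): 14976π.

Therefore ∯_{∂V} F · n dS = 14976π.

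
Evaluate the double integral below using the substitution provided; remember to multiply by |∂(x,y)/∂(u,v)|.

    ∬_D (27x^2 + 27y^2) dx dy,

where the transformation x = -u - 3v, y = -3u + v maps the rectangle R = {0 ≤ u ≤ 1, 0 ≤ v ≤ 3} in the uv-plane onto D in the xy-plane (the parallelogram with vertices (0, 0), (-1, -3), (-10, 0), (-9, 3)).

Compute the Jacobian determinant of (x, y) with respect to (u, v):

    ∂(x,y)/∂(u,v) = | -1  -3 | = (-1)(1) - (-3)(-3) = -10.
                   | -3  1 |

Its absolute value is |J| = 10 (the area scaling factor).

Substituting x = -u - 3v, y = -3u + v into the integrand,

    27x^2 + 27y^2 → 270u^2 + 270v^2,

so the integral becomes

    ∬_R (270u^2 + 270v^2) · |J| du dv = ∫_0^1 ∫_0^3 (2700u^2 + 2700v^2) dv du.

Inner (v): 8100u^2 + 24300.
Outer (u): 27000.

Therefore ∬_D (27x^2 + 27y^2) dx dy = 27000.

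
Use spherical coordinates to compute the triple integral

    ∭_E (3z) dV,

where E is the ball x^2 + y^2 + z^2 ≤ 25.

In spherical coordinates, x = ρ sin(φ) cos(θ), y = ρ sin(φ) sin(θ), z = ρ cos(φ), and dV = ρ^2 sin(φ) dρ dφ dθ.

The integrand becomes 3ρ cos(φ), so

    ∭_E (3z) dV = ∫_{0}^{2π} ∫_{0}^{π} ∫_{0}^{5} (3ρ cos(φ)) · ρ^2 sin(φ) dρ dφ dθ.

Inner (ρ): 1875sin(2φ)/8.
Middle (φ): 0.
Outer (θ): 0.

Therefore the triple integral equals 0.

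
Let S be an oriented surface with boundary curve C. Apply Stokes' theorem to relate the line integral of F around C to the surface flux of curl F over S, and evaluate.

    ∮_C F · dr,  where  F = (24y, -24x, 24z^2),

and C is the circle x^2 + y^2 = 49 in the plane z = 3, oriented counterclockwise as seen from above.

Let S be the flat disk x^2 + y^2 ≤ 49 in the plane z = 3, with upward unit normal n̂ = ẑ. By Stokes' theorem,

    ∮_C F · dr = ∬_S (∇ × F) · n̂ dS = ∬_D (curl F)_z dA,

where D is the disk x^2 + y^2 ≤ 49.

Compute the curl of F = (24y, -24x, 24z^2):
    (∇ × F)_x = ∂F_z/∂y - ∂F_y/∂z = 0,
    (∇ × F)_y = ∂F_x/∂z - ∂F_z/∂x = 0,
    (∇ × F)_z = ∂F_y/∂x - ∂F_x/∂y = -48.

On z = 3, (curl F)_z = -48.

Convert to polar (x = r cos θ, y = r sin θ, dA = r dr dθ); the integrand becomes -48, so

    ∬_D (curl F)_z dA = ∫_0^{2π} ∫_0^{7} (-48) · r dr dθ.

Inner (r from 0 to 7): -1176.
Outer (θ from 0 to 2π): -2352π.

Therefore ∮_C F · dr = -2352π.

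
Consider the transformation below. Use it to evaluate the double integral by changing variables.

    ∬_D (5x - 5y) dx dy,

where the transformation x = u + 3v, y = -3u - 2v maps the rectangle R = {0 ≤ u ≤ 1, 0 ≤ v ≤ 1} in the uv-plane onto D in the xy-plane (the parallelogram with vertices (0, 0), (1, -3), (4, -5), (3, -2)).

Compute the Jacobian determinant of (x, y) with respect to (u, v):

    ∂(x,y)/∂(u,v) = | 1  3 | = (1)(-2) - (3)(-3) = 7.
                   | -3  -2 |

Its absolute value is |J| = 7 (the area scaling factor).

Substituting x = u + 3v, y = -3u - 2v into the integrand,

    5x - 5y → 20u + 25v,

so the integral becomes

    ∬_R (20u + 25v) · |J| du dv = ∫_0^1 ∫_0^1 (140u + 175v) dv du.

Inner (v): 140u + 175/2.
Outer (u): 315/2.

Therefore ∬_D (5x - 5y) dx dy = 315/2.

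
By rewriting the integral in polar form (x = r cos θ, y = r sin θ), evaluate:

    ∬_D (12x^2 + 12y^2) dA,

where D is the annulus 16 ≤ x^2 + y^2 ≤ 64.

The region D is 4 ≤ r ≤ 8, 0 ≤ θ ≤ 2π in polar coordinates, where x = r cos(θ), y = r sin(θ), and dA = r dr dθ.

Under the substitution, the integrand becomes 12r^2, so

    ∬_D (12x^2 + 12y^2) dA = ∫_{0}^{2π} ∫_{4}^{8} (12r^2) · r dr dθ.

Inner integral (in r): ∫_{4}^{8} (12r^2) · r dr = 11520.

Outer integral (in θ): ∫_{0}^{2π} (11520) dθ = 23040π.

Therefore ∬_D (12x^2 + 12y^2) dA = 23040π.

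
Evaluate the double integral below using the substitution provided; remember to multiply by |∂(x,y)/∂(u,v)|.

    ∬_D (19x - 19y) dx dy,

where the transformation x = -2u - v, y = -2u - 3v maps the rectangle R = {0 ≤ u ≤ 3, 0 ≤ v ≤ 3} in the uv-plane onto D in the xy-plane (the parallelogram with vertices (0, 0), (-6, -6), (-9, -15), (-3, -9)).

Compute the Jacobian determinant of (x, y) with respect to (u, v):

    ∂(x,y)/∂(u,v) = | -2  -1 | = (-2)(-3) - (-1)(-2) = 4.
                   | -2  -3 |

Its absolute value is |J| = 4 (the area scaling factor).

Substituting x = -2u - v, y = -2u - 3v into the integrand,

    19x - 19y → 38v,

so the integral becomes

    ∬_R (38v) · |J| du dv = ∫_0^3 ∫_0^3 (152v) dv du.

Inner (v): 684.
Outer (u): 2052.

Therefore ∬_D (19x - 19y) dx dy = 2052.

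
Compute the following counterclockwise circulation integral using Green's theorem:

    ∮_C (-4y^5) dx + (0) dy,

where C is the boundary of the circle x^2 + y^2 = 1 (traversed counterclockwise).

Green's theorem converts the closed line integral into a double integral over the enclosed region D:

    ∮_C P dx + Q dy = ∬_D (∂Q/∂x - ∂P/∂y) dA.

Here P = -4y^5, Q = 0, so

    ∂Q/∂x = 0,    ∂P/∂y = -20y^4,
    ∂Q/∂x - ∂P/∂y = 20y^4.

D is the region x^2 + y^2 ≤ 1. Evaluating the double integral:

In polar coordinates (x = r cos θ, y = r sin θ, dA = r dr dθ) the integrand becomes 20r^4sin(θ)^4, so

    ∬_D (20y^4) dA = ∫_0^{2π} ∫_0^{1} (20r^4sin(θ)^4) · r dr dθ.

Inner (r from 0 to 1): 10sin(θ)^4/3.
Outer (θ from 0 to 2π): 5π/2.

Therefore ∮_C P dx + Q dy = 5π/2.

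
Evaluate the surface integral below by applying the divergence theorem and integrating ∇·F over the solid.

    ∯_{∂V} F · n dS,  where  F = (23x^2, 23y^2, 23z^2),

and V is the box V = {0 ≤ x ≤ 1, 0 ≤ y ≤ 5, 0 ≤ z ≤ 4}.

By the divergence theorem,

    ∯_{∂V} F · n dS = ∭_V (∇ · F) dV.

Compute the divergence:
    ∇ · F = ∂F_x/∂x + ∂F_y/∂y + ∂F_z/∂z = 46x + 46y + 46z.

V is a rectangular box, so dV = dx dy dz with 0 ≤ x ≤ 1, 0 ≤ y ≤ 5, 0 ≤ z ≤ 4.

Integrate (46x + 46y + 46z) over V as an iterated integral:

    ∭_V (∇·F) dV = ∫_0^{1} ∫_0^{5} ∫_0^{4} (46x + 46y + 46z) dz dy dx.

Inner (z from 0 to 4): 184x + 184y + 368.
Middle (y from 0 to 5): 920x + 4140.
Outer (x from 0 to 1): 4600.

Therefore ∯_{∂V} F · n dS = 4600.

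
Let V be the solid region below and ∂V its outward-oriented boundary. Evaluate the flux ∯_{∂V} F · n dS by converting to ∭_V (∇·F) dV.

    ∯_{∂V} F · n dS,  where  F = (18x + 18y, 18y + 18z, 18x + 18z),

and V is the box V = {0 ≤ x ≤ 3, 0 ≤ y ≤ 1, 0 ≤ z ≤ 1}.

By the divergence theorem,

    ∯_{∂V} F · n dS = ∭_V (∇ · F) dV.

Compute the divergence:
    ∇ · F = ∂F_x/∂x + ∂F_y/∂y + ∂F_z/∂z = 18 + 18 + 18 = 54.

V is a rectangular box, so dV = dx dy dz with 0 ≤ x ≤ 3, 0 ≤ y ≤ 1, 0 ≤ z ≤ 1.

Integrate (54) over V as an iterated integral:

    ∭_V (∇·F) dV = ∫_0^{3} ∫_0^{1} ∫_0^{1} (54) dz dy dx.

Inner (z from 0 to 1): 54.
Middle (y from 0 to 1): 54.
Outer (x from 0 to 3): 162.

Therefore ∯_{∂V} F · n dS = 162.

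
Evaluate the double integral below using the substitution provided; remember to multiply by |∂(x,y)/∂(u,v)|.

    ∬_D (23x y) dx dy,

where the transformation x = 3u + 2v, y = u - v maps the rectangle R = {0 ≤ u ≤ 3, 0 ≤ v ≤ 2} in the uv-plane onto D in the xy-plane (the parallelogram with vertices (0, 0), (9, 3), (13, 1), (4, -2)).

Compute the Jacobian determinant of (x, y) with respect to (u, v):

    ∂(x,y)/∂(u,v) = | 3  2 | = (3)(-1) - (2)(1) = -5.
                   | 1  -1 |

Its absolute value is |J| = 5 (the area scaling factor).

Substituting x = 3u + 2v, y = u - v into the integrand,

    23x y → 69u^2 - 23u v - 46v^2,

so the integral becomes

    ∬_R (69u^2 - 23u v - 46v^2) · |J| du dv = ∫_0^3 ∫_0^2 (345u^2 - 115u v - 230v^2) dv du.

Inner (v): 690u^2 - 230u - 1840/3.
Outer (u): 3335.

Therefore ∬_D (23x y) dx dy = 3335.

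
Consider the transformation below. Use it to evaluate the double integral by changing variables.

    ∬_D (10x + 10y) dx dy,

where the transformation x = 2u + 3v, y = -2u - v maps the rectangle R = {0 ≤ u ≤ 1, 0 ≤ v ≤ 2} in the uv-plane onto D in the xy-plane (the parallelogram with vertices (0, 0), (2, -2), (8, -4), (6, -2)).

Compute the Jacobian determinant of (x, y) with respect to (u, v):

    ∂(x,y)/∂(u,v) = | 2  3 | = (2)(-1) - (3)(-2) = 4.
                   | -2  -1 |

Its absolute value is |J| = 4 (the area scaling factor).

Substituting x = 2u + 3v, y = -2u - v into the integrand,

    10x + 10y → 20v,

so the integral becomes

    ∬_R (20v) · |J| du dv = ∫_0^1 ∫_0^2 (80v) dv du.

Inner (v): 160.
Outer (u): 160.

Therefore ∬_D (10x + 10y) dx dy = 160.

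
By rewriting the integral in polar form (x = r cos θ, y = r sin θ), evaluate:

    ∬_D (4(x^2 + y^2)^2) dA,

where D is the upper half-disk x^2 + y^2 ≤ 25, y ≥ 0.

The region D is 0 ≤ r ≤ 5, 0 ≤ θ ≤ π in polar coordinates, where x = r cos(θ), y = r sin(θ), and dA = r dr dθ.

Under the substitution, the integrand becomes 4r^4, so

    ∬_D (4(x^2 + y^2)^2) dA = ∫_{0}^{π} ∫_{0}^{5} (4r^4) · r dr dθ.

Inner integral (in r): ∫_{0}^{5} (4r^4) · r dr = 31250/3.

Outer integral (in θ): ∫_{0}^{π} (31250/3) dθ = 31250π/3.

Therefore ∬_D (4(x^2 + y^2)^2) dA = 31250π/3.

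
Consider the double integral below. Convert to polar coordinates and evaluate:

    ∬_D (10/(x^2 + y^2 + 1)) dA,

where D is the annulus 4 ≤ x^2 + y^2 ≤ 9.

The region D is 2 ≤ r ≤ 3, 0 ≤ θ ≤ 2π in polar coordinates, where x = r cos(θ), y = r sin(θ), and dA = r dr dθ.

Under the substitution, the integrand becomes 10/(r^2 + 1), so

    ∬_D (10/(x^2 + y^2 + 1)) dA = ∫_{0}^{2π} ∫_{2}^{3} (10/(r^2 + 1)) · r dr dθ.

Inner integral (in r): ∫_{2}^{3} (10/(r^2 + 1)) · r dr = log(32).

Outer integral (in θ): ∫_{0}^{2π} (log(32)) dθ = 10π log(2).

Therefore ∬_D (10/(x^2 + y^2 + 1)) dA = 10π log(2).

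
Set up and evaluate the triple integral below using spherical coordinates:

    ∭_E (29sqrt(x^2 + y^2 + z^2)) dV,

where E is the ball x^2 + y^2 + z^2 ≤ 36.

In spherical coordinates, x = ρ sin(φ) cos(θ), y = ρ sin(φ) sin(θ), z = ρ cos(φ), and dV = ρ^2 sin(φ) dρ dφ dθ.

The integrand becomes 29ρ, so

    ∭_E (29sqrt(x^2 + y^2 + z^2)) dV = ∫_{0}^{2π} ∫_{0}^{π} ∫_{0}^{6} (29ρ) · ρ^2 sin(φ) dρ dφ dθ.

Inner (ρ): 9396sin(φ).
Middle (φ): 18792.
Outer (θ): 37584π.

Therefore the triple integral equals 37584π.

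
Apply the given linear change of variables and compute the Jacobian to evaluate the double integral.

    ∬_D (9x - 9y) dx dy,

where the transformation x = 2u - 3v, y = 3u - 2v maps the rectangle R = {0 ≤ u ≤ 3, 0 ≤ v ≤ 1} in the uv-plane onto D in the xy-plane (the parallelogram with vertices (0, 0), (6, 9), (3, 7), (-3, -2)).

Compute the Jacobian determinant of (x, y) with respect to (u, v):

    ∂(x,y)/∂(u,v) = | 2  -3 | = (2)(-2) - (-3)(3) = 5.
                   | 3  -2 |

Its absolute value is |J| = 5 (the area scaling factor).

Substituting x = 2u - 3v, y = 3u - 2v into the integrand,

    9x - 9y → -9u - 9v,

so the integral becomes

    ∬_R (-9u - 9v) · |J| du dv = ∫_0^3 ∫_0^1 (-45u - 45v) dv du.

Inner (v): -45u - 45/2.
Outer (u): -270.

Therefore ∬_D (9x - 9y) dx dy = -270.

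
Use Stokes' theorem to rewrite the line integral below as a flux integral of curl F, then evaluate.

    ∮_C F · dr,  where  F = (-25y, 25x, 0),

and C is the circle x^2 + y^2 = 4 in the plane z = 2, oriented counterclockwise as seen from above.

Let S be the flat disk x^2 + y^2 ≤ 4 in the plane z = 2, with upward unit normal n̂ = ẑ. By Stokes' theorem,

    ∮_C F · dr = ∬_S (∇ × F) · n̂ dS = ∬_D (curl F)_z dA,

where D is the disk x^2 + y^2 ≤ 4.

Compute the curl of F = (-25y, 25x, 0):
    (∇ × F)_x = ∂F_z/∂y - ∂F_y/∂z = 0,
    (∇ × F)_y = ∂F_x/∂z - ∂F_z/∂x = 0,
    (∇ × F)_z = ∂F_y/∂x - ∂F_x/∂y = 50.

On z = 2, (curl F)_z = 50.

Convert to polar (x = r cos θ, y = r sin θ, dA = r dr dθ); the integrand becomes 50, so

    ∬_D (curl F)_z dA = ∫_0^{2π} ∫_0^{2} (50) · r dr dθ.

Inner (r from 0 to 2): 100.
Outer (θ from 0 to 2π): 200π.

Therefore ∮_C F · dr = 200π.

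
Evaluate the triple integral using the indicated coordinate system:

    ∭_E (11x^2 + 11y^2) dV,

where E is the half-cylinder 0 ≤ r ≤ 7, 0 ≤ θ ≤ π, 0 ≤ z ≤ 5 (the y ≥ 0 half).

In cylindrical coordinates, x = r cos(θ), y = r sin(θ), z = z, and dV = r dr dθ dz.

The integrand becomes 11r^2, so

    ∭_E (11x^2 + 11y^2) dV = ∫_{0}^{π} ∫_{0}^{7} ∫_{0}^{5} (11r^2) · r dz dr dθ.

Inner (z): 55r^3.
Middle (r from 0 to 7): 132055/4.
Outer (θ): 132055π/4.

Therefore the triple integral equals 132055π/4.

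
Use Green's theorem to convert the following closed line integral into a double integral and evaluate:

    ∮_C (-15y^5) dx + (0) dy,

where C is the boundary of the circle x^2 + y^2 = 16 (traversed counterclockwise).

Green's theorem converts the closed line integral into a double integral over the enclosed region D:

    ∮_C P dx + Q dy = ∬_D (∂Q/∂x - ∂P/∂y) dA.

Here P = -15y^5, Q = 0, so

    ∂Q/∂x = 0,    ∂P/∂y = -75y^4,
    ∂Q/∂x - ∂P/∂y = 75y^4.

D is the region x^2 + y^2 ≤ 16. Evaluating the double integral:

In polar coordinates (x = r cos θ, y = r sin θ, dA = r dr dθ) the integrand becomes 75r^4sin(θ)^4, so

    ∬_D (75y^4) dA = ∫_0^{2π} ∫_0^{4} (75r^4sin(θ)^4) · r dr dθ.

Inner (r from 0 to 4): 51200sin(θ)^4.
Outer (θ from 0 to 2π): 38400π.

Therefore ∮_C P dx + Q dy = 38400π.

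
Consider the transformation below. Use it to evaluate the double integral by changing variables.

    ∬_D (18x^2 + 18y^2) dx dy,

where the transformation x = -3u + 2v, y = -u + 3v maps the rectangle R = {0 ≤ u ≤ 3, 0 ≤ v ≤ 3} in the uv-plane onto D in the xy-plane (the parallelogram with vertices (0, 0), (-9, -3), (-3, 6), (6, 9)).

Compute the Jacobian determinant of (x, y) with respect to (u, v):

    ∂(x,y)/∂(u,v) = | -3  2 | = (-3)(3) - (2)(-1) = -7.
                   | -1  3 |

Its absolute value is |J| = 7 (the area scaling factor).

Substituting x = -3u + 2v, y = -u + 3v into the integrand,

    18x^2 + 18y^2 → 180u^2 - 324u v + 234v^2,

so the integral becomes

    ∬_R (180u^2 - 324u v + 234v^2) · |J| du dv = ∫_0^3 ∫_0^3 (1260u^2 - 2268u v + 1638v^2) dv du.

Inner (v): 3780u^2 - 10206u + 14742.
Outer (u): 32319.

Therefore ∬_D (18x^2 + 18y^2) dx dy = 32319.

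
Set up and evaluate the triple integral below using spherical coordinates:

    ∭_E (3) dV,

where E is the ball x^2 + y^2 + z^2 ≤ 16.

In spherical coordinates, x = ρ sin(φ) cos(θ), y = ρ sin(φ) sin(θ), z = ρ cos(φ), and dV = ρ^2 sin(φ) dρ dφ dθ.

The integrand becomes 3, so

    ∭_E (3) dV = ∫_{0}^{2π} ∫_{0}^{π} ∫_{0}^{4} (3) · ρ^2 sin(φ) dρ dφ dθ.

Inner (ρ): 64sin(φ).
Middle (φ): 128.
Outer (θ): 256π.

Therefore the triple integral equals 256π.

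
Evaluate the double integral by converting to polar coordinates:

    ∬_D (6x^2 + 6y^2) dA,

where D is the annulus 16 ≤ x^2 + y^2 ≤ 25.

The region D is 4 ≤ r ≤ 5, 0 ≤ θ ≤ 2π in polar coordinates, where x = r cos(θ), y = r sin(θ), and dA = r dr dθ.

Under the substitution, the integrand becomes 6r^2, so

    ∬_D (6x^2 + 6y^2) dA = ∫_{0}^{2π} ∫_{4}^{5} (6r^2) · r dr dθ.

Inner integral (in r): ∫_{4}^{5} (6r^2) · r dr = 1107/2.

Outer integral (in θ): ∫_{0}^{2π} (1107/2) dθ = 1107π.

Therefore ∬_D (6x^2 + 6y^2) dA = 1107π.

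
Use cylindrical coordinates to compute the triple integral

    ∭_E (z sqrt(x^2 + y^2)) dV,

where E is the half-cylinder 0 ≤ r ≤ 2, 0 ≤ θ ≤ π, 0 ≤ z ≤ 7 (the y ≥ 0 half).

In cylindrical coordinates, x = r cos(θ), y = r sin(θ), z = z, and dV = r dr dθ dz.

The integrand becomes r z, so

    ∭_E (z sqrt(x^2 + y^2)) dV = ∫_{0}^{π} ∫_{0}^{2} ∫_{0}^{7} (r z) · r dz dr dθ.

Inner (z): 49r^2/2.
Middle (r from 0 to 2): 196/3.
Outer (θ): 196π/3.

Therefore the triple integral equals 196π/3.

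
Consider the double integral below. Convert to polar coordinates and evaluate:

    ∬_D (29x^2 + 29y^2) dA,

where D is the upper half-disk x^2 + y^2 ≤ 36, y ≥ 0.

The region D is 0 ≤ r ≤ 6, 0 ≤ θ ≤ π in polar coordinates, where x = r cos(θ), y = r sin(θ), and dA = r dr dθ.

Under the substitution, the integrand becomes 29r^2, so

    ∬_D (29x^2 + 29y^2) dA = ∫_{0}^{π} ∫_{0}^{6} (29r^2) · r dr dθ.

Inner integral (in r): ∫_{0}^{6} (29r^2) · r dr = 9396.

Outer integral (in θ): ∫_{0}^{π} (9396) dθ = 9396π.

Therefore ∬_D (29x^2 + 29y^2) dA = 9396π.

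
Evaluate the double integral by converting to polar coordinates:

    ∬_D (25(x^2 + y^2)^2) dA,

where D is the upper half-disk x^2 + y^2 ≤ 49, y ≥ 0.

The region D is 0 ≤ r ≤ 7, 0 ≤ θ ≤ π in polar coordinates, where x = r cos(θ), y = r sin(θ), and dA = r dr dθ.

Under the substitution, the integrand becomes 25r^4, so

    ∬_D (25(x^2 + y^2)^2) dA = ∫_{0}^{π} ∫_{0}^{7} (25r^4) · r dr dθ.

Inner integral (in r): ∫_{0}^{7} (25r^4) · r dr = 2941225/6.

Outer integral (in θ): ∫_{0}^{π} (2941225/6) dθ = 2941225π/6.

Therefore ∬_D (25(x^2 + y^2)^2) dA = 2941225π/6.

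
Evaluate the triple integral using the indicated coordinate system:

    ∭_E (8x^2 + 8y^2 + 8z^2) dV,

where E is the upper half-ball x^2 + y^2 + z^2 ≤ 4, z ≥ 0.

In spherical coordinates, x = ρ sin(φ) cos(θ), y = ρ sin(φ) sin(θ), z = ρ cos(φ), and dV = ρ^2 sin(φ) dρ dφ dθ.

The integrand becomes 8ρ^2, so

    ∭_E (8x^2 + 8y^2 + 8z^2) dV = ∫_{0}^{2π} ∫_{0}^{π/2} ∫_{0}^{2} (8ρ^2) · ρ^2 sin(φ) dρ dφ dθ.

Inner (ρ): 256sin(φ)/5.
Middle (φ): 256/5.
Outer (θ): 512π/5.

Therefore the triple integral equals 512π/5.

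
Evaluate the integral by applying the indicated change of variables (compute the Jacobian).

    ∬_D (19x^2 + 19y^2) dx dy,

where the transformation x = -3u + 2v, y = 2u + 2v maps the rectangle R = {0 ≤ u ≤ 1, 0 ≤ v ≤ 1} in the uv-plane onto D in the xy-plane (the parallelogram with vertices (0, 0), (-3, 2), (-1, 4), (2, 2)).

Compute the Jacobian determinant of (x, y) with respect to (u, v):

    ∂(x,y)/∂(u,v) = | -3  2 | = (-3)(2) - (2)(2) = -10.
                   | 2  2 |

Its absolute value is |J| = 10 (the area scaling factor).

Substituting x = -3u + 2v, y = 2u + 2v into the integrand,

    19x^2 + 19y^2 → 247u^2 - 76u v + 152v^2,

so the integral becomes

    ∬_R (247u^2 - 76u v + 152v^2) · |J| du dv = ∫_0^1 ∫_0^1 (2470u^2 - 760u v + 1520v^2) dv du.

Inner (v): 2470u^2 - 380u + 1520/3.
Outer (u): 1140.

Therefore ∬_D (19x^2 + 19y^2) dx dy = 1140.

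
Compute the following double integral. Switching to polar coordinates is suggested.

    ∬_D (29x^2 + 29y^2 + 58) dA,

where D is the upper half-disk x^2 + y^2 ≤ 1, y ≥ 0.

The region D is 0 ≤ r ≤ 1, 0 ≤ θ ≤ π in polar coordinates, where x = r cos(θ), y = r sin(θ), and dA = r dr dθ.

Under the substitution, the integrand becomes 29r^2 + 58, so

    ∬_D (29x^2 + 29y^2 + 58) dA = ∫_{0}^{π} ∫_{0}^{1} (29r^2 + 58) · r dr dθ.

Inner integral (in r): ∫_{0}^{1} (29r^2 + 58) · r dr = 145/4.

Outer integral (in θ): ∫_{0}^{π} (145/4) dθ = 145π/4.

Therefore ∬_D (29x^2 + 29y^2 + 58) dA = 145π/4.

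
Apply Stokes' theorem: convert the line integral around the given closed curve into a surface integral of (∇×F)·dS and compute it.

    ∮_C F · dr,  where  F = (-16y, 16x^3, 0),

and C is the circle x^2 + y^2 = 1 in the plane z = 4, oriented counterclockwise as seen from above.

Let S be the flat disk x^2 + y^2 ≤ 1 in the plane z = 4, with upward unit normal n̂ = ẑ. By Stokes' theorem,

    ∮_C F · dr = ∬_S (∇ × F) · n̂ dS = ∬_D (curl F)_z dA,

where D is the disk x^2 + y^2 ≤ 1.

Compute the curl of F = (-16y, 16x^3, 0):
    (∇ × F)_x = ∂F_z/∂y - ∂F_y/∂z = 0,
    (∇ × F)_y = ∂F_x/∂z - ∂F_z/∂x = 0,
    (∇ × F)_z = ∂F_y/∂x - ∂F_x/∂y = 48x^2 + 16.

On z = 4, (curl F)_z = 48x^2 + 16.

Convert to polar (x = r cos θ, y = r sin θ, dA = r dr dθ); the integrand becomes 48r^2cos(θ)^2 + 16, so

    ∬_D (curl F)_z dA = ∫_0^{2π} ∫_0^{1} (48r^2cos(θ)^2 + 16) · r dr dθ.

Inner (r from 0 to 1): 12cos(θ)^2 + 8.
Outer (θ from 0 to 2π): 28π.

Therefore ∮_C F · dr = 28π.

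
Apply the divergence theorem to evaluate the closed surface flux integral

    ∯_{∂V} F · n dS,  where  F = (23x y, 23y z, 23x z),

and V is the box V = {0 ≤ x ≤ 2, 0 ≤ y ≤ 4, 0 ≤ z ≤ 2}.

By the divergence theorem,

    ∯_{∂V} F · n dS = ∭_V (∇ · F) dV.

Compute the divergence:
    ∇ · F = ∂F_x/∂x + ∂F_y/∂y + ∂F_z/∂z = 23y + 23z + 23x = 23x + 23y + 23z.

V is a rectangular box, so dV = dx dy dz with 0 ≤ x ≤ 2, 0 ≤ y ≤ 4, 0 ≤ z ≤ 2.

Integrate (23x + 23y + 23z) over V as an iterated integral:

    ∭_V (∇·F) dV = ∫_0^{2} ∫_0^{4} ∫_0^{2} (23x + 23y + 23z) dz dy dx.

Inner (z from 0 to 2): 46x + 46y + 46.
Middle (y from 0 to 4): 184x + 552.
Outer (x from 0 to 2): 1472.

Therefore ∯_{∂V} F · n dS = 1472.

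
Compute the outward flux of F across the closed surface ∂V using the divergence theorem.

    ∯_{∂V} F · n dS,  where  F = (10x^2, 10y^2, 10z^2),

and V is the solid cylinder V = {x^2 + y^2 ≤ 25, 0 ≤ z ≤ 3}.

By the divergence theorem,

    ∯_{∂V} F · n dS = ∭_V (∇ · F) dV.

Compute the divergence:
    ∇ · F = ∂F_x/∂x + ∂F_y/∂y + ∂F_z/∂z = 20x + 20y + 20z.

In cylindrical coordinates, x = r cos(θ), y = r sin(θ), z = z, dV = r dr dθ dz, with 0 ≤ r ≤ 5, 0 ≤ θ ≤ 2π, 0 ≤ z ≤ 3.

The integrand, after substitution and multiplying by the volume element, becomes (20sqrt(2)r sin(θ + π/4) + 20z) · r, so

    ∭_V (∇·F) dV = ∫_0^{2π} ∫_0^{5} ∫_0^{3} (20sqrt(2)r sin(θ + π/4) + 20z) · r dz dr dθ.

Inner (z from 0 to 3): 30r (2sqrt(2)r sin(θ + π/4) + 3).
Middle (r from 0 to 5): 2500sqrt(2)sin(θ + π/4) + 1125.
Outer (θ from 0 to 2π): 2250π.

Therefore ∯_{∂V} F · n dS = 2250π.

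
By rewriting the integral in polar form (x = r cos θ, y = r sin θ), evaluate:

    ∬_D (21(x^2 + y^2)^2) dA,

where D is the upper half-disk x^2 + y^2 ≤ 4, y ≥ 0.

The region D is 0 ≤ r ≤ 2, 0 ≤ θ ≤ π in polar coordinates, where x = r cos(θ), y = r sin(θ), and dA = r dr dθ.

Under the substitution, the integrand becomes 21r^4, so

    ∬_D (21(x^2 + y^2)^2) dA = ∫_{0}^{π} ∫_{0}^{2} (21r^4) · r dr dθ.

Inner integral (in r): ∫_{0}^{2} (21r^4) · r dr = 224.

Outer integral (in θ): ∫_{0}^{π} (224) dθ = 224π.

Therefore ∬_D (21(x^2 + y^2)^2) dA = 224π.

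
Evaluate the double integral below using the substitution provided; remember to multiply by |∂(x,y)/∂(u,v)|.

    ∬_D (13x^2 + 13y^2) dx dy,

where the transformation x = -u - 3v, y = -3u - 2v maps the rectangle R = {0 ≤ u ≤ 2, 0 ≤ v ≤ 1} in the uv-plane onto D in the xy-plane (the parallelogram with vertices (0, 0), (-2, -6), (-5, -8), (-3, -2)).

Compute the Jacobian determinant of (x, y) with respect to (u, v):

    ∂(x,y)/∂(u,v) = | -1  -3 | = (-1)(-2) - (-3)(-3) = -7.
                   | -3  -2 |

Its absolute value is |J| = 7 (the area scaling factor).

Substituting x = -u - 3v, y = -3u - 2v into the integrand,

    13x^2 + 13y^2 → 130u^2 + 234u v + 169v^2,

so the integral becomes

    ∬_R (130u^2 + 234u v + 169v^2) · |J| du dv = ∫_0^2 ∫_0^1 (910u^2 + 1638u v + 1183v^2) dv du.

Inner (v): 910u^2 + 819u + 1183/3.
Outer (u): 14560/3.

Therefore ∬_D (13x^2 + 13y^2) dx dy = 14560/3.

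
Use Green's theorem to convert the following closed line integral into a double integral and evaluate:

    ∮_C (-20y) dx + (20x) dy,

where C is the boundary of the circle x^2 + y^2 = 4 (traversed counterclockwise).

Green's theorem converts the closed line integral into a double integral over the enclosed region D:

    ∮_C P dx + Q dy = ∬_D (∂Q/∂x - ∂P/∂y) dA.

Here P = -20y, Q = 20x, so

    ∂Q/∂x = 20,    ∂P/∂y = -20,
    ∂Q/∂x - ∂P/∂y = 40.

D is the region x^2 + y^2 ≤ 4. Evaluating the double integral:

In polar coordinates (x = r cos θ, y = r sin θ, dA = r dr dθ) the integrand becomes 40, so

    ∬_D (40) dA = ∫_0^{2π} ∫_0^{2} (40) · r dr dθ.

Inner (r from 0 to 2): 80.
Outer (θ from 0 to 2π): 160π.

Therefore ∮_C P dx + Q dy = 160π.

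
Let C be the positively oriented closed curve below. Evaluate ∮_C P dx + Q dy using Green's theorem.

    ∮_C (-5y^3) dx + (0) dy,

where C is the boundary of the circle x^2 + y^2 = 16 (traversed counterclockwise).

Green's theorem converts the closed line integral into a double integral over the enclosed region D:

    ∮_C P dx + Q dy = ∬_D (∂Q/∂x - ∂P/∂y) dA.

Here P = -5y^3, Q = 0, so

    ∂Q/∂x = 0,    ∂P/∂y = -15y^2,
    ∂Q/∂x - ∂P/∂y = 15y^2.

D is the region x^2 + y^2 ≤ 16. Evaluating the double integral:

In polar coordinates (x = r cos θ, y = r sin θ, dA = r dr dθ) the integrand becomes 15r^2sin(θ)^2, so

    ∬_D (15y^2) dA = ∫_0^{2π} ∫_0^{4} (15r^2sin(θ)^2) · r dr dθ.

Inner (r from 0 to 4): 960sin(θ)^2.
Outer (θ from 0 to 2π): 960π.

Therefore ∮_C P dx + Q dy = 960π.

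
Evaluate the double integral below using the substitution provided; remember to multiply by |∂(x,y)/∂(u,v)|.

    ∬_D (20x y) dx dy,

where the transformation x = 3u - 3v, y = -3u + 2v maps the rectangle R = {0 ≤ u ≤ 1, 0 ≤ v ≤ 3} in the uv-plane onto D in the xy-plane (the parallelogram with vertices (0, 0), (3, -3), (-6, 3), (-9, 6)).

Compute the Jacobian determinant of (x, y) with respect to (u, v):

    ∂(x,y)/∂(u,v) = | 3  -3 | = (3)(2) - (-3)(-3) = -3.
                   | -3  2 |

Its absolute value is |J| = 3 (the area scaling factor).

Substituting x = 3u - 3v, y = -3u + 2v into the integrand,

    20x y → -180u^2 + 300u v - 120v^2,

so the integral becomes

    ∬_R (-180u^2 + 300u v - 120v^2) · |J| du dv = ∫_0^1 ∫_0^3 (-540u^2 + 900u v - 360v^2) dv du.

Inner (v): -1620u^2 + 4050u - 3240.
Outer (u): -1755.

Therefore ∬_D (20x y) dx dy = -1755.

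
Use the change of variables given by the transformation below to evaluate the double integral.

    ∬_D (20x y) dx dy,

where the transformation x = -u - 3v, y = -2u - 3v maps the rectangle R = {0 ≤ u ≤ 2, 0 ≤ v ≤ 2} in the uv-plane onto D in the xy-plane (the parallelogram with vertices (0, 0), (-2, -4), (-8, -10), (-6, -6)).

Compute the Jacobian determinant of (x, y) with respect to (u, v):

    ∂(x,y)/∂(u,v) = | -1  -3 | = (-1)(-3) - (-3)(-2) = -3.
                   | -2  -3 |

Its absolute value is |J| = 3 (the area scaling factor).

Substituting x = -u - 3v, y = -2u - 3v into the integrand,

    20x y → 40u^2 + 180u v + 180v^2,

so the integral becomes

    ∬_R (40u^2 + 180u v + 180v^2) · |J| du dv = ∫_0^2 ∫_0^2 (120u^2 + 540u v + 540v^2) dv du.

Inner (v): 240u^2 + 1080u + 1440.
Outer (u): 5680.

Therefore ∬_D (20x y) dx dy = 5680.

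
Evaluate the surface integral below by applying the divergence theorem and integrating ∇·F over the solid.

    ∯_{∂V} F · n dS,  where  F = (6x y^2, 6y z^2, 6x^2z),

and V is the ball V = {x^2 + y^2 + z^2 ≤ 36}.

By the divergence theorem,

    ∯_{∂V} F · n dS = ∭_V (∇ · F) dV.

Compute the divergence:
    ∇ · F = ∂F_x/∂x + ∂F_y/∂y + ∂F_z/∂z = 6y^2 + 6z^2 + 6x^2 = 6x^2 + 6y^2 + 6z^2.

In spherical coordinates, x = ρ sin(φ) cos(θ), y = ρ sin(φ) sin(θ), z = ρ cos(φ), dV = ρ^2 sin(φ) dρ dφ dθ, with 0 ≤ ρ ≤ 6, 0 ≤ φ ≤ π, 0 ≤ θ ≤ 2π.

The integrand, after substitution and multiplying by the volume element, becomes (6ρ^2) · ρ^2 sin(φ), so

    ∭_V (∇·F) dV = ∫_0^{2π} ∫_0^{π} ∫_0^{6} (6ρ^2) · ρ^2 sin(φ) dρ dφ dθ.

Inner (ρ from 0 to 6): 46656sin(φ)/5.
Middle (φ from 0 to π): 93312/5.
Outer (θ from 0 to 2π): 186624π/5.

Therefore ∯_{∂V} F · n dS = 186624π/5.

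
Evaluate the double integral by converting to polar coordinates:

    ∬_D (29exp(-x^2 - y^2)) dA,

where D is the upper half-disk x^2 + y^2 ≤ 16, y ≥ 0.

The region D is 0 ≤ r ≤ 4, 0 ≤ θ ≤ π in polar coordinates, where x = r cos(θ), y = r sin(θ), and dA = r dr dθ.

Under the substitution, the integrand becomes 29exp(-r^2), so

    ∬_D (29exp(-x^2 - y^2)) dA = ∫_{0}^{π} ∫_{0}^{4} (29exp(-r^2)) · r dr dθ.

Inner integral (in r): ∫_{0}^{4} (29exp(-r^2)) · r dr = 29/2 - 29exp(-16)/2.

Outer integral (in θ): ∫_{0}^{π} (29/2 - 29exp(-16)/2) dθ = -29π (1 - exp(16))exp(-16)/2.

Therefore ∬_D (29exp(-x^2 - y^2)) dA = -29π (1 - exp(16))exp(-16)/2.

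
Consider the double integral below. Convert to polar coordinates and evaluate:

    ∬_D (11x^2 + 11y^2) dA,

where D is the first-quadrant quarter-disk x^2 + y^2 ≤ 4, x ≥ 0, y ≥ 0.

The region D is 0 ≤ r ≤ 2, 0 ≤ θ ≤ π/2 in polar coordinates, where x = r cos(θ), y = r sin(θ), and dA = r dr dθ.

Under the substitution, the integrand becomes 11r^2, so

    ∬_D (11x^2 + 11y^2) dA = ∫_{0}^{π/2} ∫_{0}^{2} (11r^2) · r dr dθ.

Inner integral (in r): ∫_{0}^{2} (11r^2) · r dr = 44.

Outer integral (in θ): ∫_{0}^{π/2} (44) dθ = 22π.

Therefore ∬_D (11x^2 + 11y^2) dA = 22π.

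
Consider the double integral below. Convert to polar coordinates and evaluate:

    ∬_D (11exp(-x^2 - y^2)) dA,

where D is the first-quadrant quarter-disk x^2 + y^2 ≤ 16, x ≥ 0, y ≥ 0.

The region D is 0 ≤ r ≤ 4, 0 ≤ θ ≤ π/2 in polar coordinates, where x = r cos(θ), y = r sin(θ), and dA = r dr dθ.

Under the substitution, the integrand becomes 11exp(-r^2), so

    ∬_D (11exp(-x^2 - y^2)) dA = ∫_{0}^{π/2} ∫_{0}^{4} (11exp(-r^2)) · r dr dθ.

Inner integral (in r): ∫_{0}^{4} (11exp(-r^2)) · r dr = 11/2 - 11exp(-16)/2.

Outer integral (in θ): ∫_{0}^{π/2} (11/2 - 11exp(-16)/2) dθ = -11π (1 - exp(16))exp(-16)/4.

Therefore ∬_D (11exp(-x^2 - y^2)) dA = -11π (1 - exp(16))exp(-16)/4.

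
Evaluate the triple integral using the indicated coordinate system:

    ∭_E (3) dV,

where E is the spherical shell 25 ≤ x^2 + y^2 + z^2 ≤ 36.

In spherical coordinates, x = ρ sin(φ) cos(θ), y = ρ sin(φ) sin(θ), z = ρ cos(φ), and dV = ρ^2 sin(φ) dρ dφ dθ.

The integrand becomes 3, so

    ∭_E (3) dV = ∫_{0}^{2π} ∫_{0}^{π} ∫_{5}^{6} (3) · ρ^2 sin(φ) dρ dφ dθ.

Inner (ρ): 91sin(φ).
Middle (φ): 182.
Outer (θ): 364π.

Therefore the triple integral equals 364π.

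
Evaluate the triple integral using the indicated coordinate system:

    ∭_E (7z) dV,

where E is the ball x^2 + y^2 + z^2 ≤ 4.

In spherical coordinates, x = ρ sin(φ) cos(θ), y = ρ sin(φ) sin(θ), z = ρ cos(φ), and dV = ρ^2 sin(φ) dρ dφ dθ.

The integrand becomes 7ρ cos(φ), so

    ∭_E (7z) dV = ∫_{0}^{2π} ∫_{0}^{π} ∫_{0}^{2} (7ρ cos(φ)) · ρ^2 sin(φ) dρ dφ dθ.

Inner (ρ): 14sin(2φ).
Middle (φ): 0.
Outer (θ): 0.

Therefore the triple integral equals 0.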